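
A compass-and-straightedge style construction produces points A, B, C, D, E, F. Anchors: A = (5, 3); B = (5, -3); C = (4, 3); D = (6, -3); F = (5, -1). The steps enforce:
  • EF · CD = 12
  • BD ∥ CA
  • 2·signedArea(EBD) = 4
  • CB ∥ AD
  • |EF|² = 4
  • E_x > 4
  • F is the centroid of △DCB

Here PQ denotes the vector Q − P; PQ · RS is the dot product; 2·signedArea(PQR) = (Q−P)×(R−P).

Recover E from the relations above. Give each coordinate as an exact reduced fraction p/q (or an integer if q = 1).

E = (5, 1)

1. E_x = 5  [2·signedArea(EBD) = 4 ∩ EF · CD = 12]
2. E_y = 1  [2·signedArea(EBD) = 4 ∩ EF · CD = 12]
   → E = (5, 1)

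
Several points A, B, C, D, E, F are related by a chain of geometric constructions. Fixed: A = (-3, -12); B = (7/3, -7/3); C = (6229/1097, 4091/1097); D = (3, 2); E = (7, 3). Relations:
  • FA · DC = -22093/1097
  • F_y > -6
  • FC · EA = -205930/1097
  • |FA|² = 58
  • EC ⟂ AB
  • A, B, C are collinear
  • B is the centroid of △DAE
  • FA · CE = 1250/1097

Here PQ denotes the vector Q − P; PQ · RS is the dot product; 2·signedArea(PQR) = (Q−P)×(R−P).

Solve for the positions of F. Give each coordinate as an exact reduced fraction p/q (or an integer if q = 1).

1. F_x = 0  [FA · CE = 1250/1097 ∩ FA · DC = -22093/1097]
2. F_y = -5  [FA · CE = 1250/1097 ∩ FA · DC = -22093/1097]
   → F = (0, -5)

F = (0, -5)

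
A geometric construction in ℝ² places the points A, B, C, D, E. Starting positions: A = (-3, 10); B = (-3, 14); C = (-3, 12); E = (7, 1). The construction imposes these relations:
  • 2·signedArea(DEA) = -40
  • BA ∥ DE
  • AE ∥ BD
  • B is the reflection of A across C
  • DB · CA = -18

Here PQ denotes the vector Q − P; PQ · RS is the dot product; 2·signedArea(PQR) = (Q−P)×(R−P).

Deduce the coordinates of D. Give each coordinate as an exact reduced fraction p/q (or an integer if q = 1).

D = (7, 5)

1. D_x = 7  [BA ∥ DE ∩ AE ∥ BD]
2. D_y = 5  [BA ∥ DE ∩ AE ∥ BD]
   → D = (7, 5)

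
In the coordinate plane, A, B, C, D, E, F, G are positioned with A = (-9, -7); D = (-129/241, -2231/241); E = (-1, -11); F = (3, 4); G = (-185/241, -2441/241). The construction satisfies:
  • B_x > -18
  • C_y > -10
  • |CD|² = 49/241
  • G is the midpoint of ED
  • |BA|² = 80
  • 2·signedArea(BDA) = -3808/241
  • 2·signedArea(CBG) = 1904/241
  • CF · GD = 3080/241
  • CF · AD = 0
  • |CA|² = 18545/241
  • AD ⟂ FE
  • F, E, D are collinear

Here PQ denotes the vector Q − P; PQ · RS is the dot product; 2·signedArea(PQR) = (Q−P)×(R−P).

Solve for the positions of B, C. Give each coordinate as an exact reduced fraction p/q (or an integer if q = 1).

B = (-17, -3)
C = (-157/241, -2336/241)

1. C_x = -157/241  [CF · AD = 0 ∩ CF · GD = 3080/241]
2. C_y = -2336/241  [CF · AD = 0 ∩ CF · GD = 3080/241]
   → C = (-157/241, -2336/241)
3. B_x = -17  [2·signedArea(BDA) = -3808/241 ∩ 2·signedArea(CBG) = 1904/241]
4. B_y = -3  [2·signedArea(BDA) = -3808/241 ∩ 2·signedArea(CBG) = 1904/241]
   → B = (-17, -3)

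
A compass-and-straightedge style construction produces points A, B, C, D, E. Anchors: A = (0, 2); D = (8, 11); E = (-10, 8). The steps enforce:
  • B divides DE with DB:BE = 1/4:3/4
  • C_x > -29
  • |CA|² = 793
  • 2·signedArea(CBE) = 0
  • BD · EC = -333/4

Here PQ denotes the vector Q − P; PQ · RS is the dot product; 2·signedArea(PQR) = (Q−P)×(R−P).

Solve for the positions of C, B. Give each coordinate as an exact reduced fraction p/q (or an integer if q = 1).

1. B_x = 7/2  [B divides DE with DB:BE = 1/4:3/4]
2. B_y = 41/4  [B divides DE with DB:BE = 1/4:3/4]
   → B = (7/2, 41/4)
3. C_x = -28  [2·signedArea(CBE) = 0 ∩ BD · EC = -333/4]
4. C_y = 5  [2·signedArea(CBE) = 0 ∩ BD · EC = -333/4]
   → C = (-28, 5)

B = (7/2, 41/4)
C = (-28, 5)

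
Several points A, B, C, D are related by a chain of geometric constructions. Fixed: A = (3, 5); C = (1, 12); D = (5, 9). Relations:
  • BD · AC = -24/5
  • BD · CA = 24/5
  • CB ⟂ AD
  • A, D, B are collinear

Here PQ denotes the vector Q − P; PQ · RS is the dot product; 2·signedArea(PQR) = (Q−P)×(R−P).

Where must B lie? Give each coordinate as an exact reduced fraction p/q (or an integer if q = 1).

B = (27/5, 49/5)

1. B_x = 27/5  [A, D, B are collinear ∩ CB ⟂ AD]
2. B_y = 49/5  [A, D, B are collinear ∩ CB ⟂ AD]
   → B = (27/5, 49/5)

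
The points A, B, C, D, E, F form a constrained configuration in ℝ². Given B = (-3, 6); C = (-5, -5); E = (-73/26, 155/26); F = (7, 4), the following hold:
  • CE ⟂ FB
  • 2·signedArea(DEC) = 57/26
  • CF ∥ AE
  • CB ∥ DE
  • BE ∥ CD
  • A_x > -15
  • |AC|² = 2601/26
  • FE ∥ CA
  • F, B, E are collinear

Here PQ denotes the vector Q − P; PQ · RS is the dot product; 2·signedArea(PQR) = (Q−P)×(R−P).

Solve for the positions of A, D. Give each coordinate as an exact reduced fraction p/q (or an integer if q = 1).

1. A_x = -385/26  [CF ∥ AE ∩ FE ∥ CA]
2. A_y = -79/26  [CF ∥ AE ∩ FE ∥ CA]
   → A = (-385/26, -79/26)
3. D_x = -125/26  [CB ∥ DE ∩ BE ∥ CD]
4. D_y = -131/26  [CB ∥ DE ∩ BE ∥ CD]
   → D = (-125/26, -131/26)

A = (-385/26, -79/26)
D = (-125/26, -131/26)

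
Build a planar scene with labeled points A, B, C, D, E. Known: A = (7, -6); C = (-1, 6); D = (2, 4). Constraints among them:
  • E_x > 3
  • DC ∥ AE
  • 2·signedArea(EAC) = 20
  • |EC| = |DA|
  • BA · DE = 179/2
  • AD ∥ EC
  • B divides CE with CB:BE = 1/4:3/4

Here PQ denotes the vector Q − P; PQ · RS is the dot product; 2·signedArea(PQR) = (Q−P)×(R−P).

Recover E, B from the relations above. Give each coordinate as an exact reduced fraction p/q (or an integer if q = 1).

B = (1/4, 7/2)
E = (4, -4)

1. E_x = 4  [AD ∥ EC ∩ DC ∥ AE]
2. E_y = -4  [AD ∥ EC ∩ DC ∥ AE]
   → E = (4, -4)
3. B_x = 1/4  [B divides CE with CB:BE = 1/4:3/4]
4. B_y = 7/2  [B divides CE with CB:BE = 1/4:3/4]
   → B = (1/4, 7/2)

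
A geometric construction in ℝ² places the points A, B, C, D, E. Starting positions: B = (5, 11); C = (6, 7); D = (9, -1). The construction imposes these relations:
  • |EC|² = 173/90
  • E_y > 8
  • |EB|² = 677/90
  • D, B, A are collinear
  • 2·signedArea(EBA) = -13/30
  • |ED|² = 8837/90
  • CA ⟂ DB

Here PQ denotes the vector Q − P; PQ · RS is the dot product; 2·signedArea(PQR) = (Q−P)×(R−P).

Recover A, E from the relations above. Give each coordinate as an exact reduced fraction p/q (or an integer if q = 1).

1. A_x = 63/10  [D, B, A are collinear ∩ CA ⟂ DB]
2. A_y = 71/10  [D, B, A are collinear ∩ CA ⟂ DB]
   → A = (63/10, 71/10)
3. E_x = 173/30  [line 39/10·x + 13/10·y + -1001/30 = 0 ∩ |EC|² = 173/90]
4. E_y = 251/30  [line 39/10·x + 13/10·y + -1001/30 = 0 ∩ |EC|² = 173/90]
   → E = (173/30, 251/30)

A = (63/10, 71/10)
E = (173/30, 251/30)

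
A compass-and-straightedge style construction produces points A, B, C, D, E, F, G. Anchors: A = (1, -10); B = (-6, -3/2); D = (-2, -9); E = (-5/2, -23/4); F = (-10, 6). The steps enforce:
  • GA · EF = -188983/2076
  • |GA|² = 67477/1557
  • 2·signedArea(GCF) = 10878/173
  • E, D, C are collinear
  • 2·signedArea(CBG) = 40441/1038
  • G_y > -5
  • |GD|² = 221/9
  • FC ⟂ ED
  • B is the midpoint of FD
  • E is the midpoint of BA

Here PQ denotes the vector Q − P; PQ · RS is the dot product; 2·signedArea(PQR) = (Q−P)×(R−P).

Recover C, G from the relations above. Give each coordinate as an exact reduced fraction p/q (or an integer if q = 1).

C = (-768/173, 1186/173)
G = (-941/519, -2101/519)

1. C_x = -768/173  [E, D, C are collinear ∩ FC ⟂ ED]
2. C_y = 1186/173  [E, D, C are collinear ∩ FC ⟂ ED]
   → C = (-768/173, 1186/173)
3. G_x = -941/519  [2·signedArea(GCF) = 10878/173 ∩ 2·signedArea(CBG) = 40441/1038]
4. G_y = -2101/519  [2·signedArea(GCF) = 10878/173 ∩ 2·signedArea(CBG) = 40441/1038]
   → G = (-941/519, -2101/519)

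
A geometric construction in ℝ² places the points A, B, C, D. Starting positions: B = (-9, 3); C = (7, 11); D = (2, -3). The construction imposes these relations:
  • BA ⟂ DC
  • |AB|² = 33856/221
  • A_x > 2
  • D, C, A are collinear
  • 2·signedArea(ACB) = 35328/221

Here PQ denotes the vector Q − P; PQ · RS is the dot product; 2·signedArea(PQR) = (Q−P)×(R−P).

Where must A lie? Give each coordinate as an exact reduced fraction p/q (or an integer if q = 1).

1. A_x = 587/221  [D, C, A are collinear ∩ BA ⟂ DC]
2. A_y = -257/221  [D, C, A are collinear ∩ BA ⟂ DC]
   → A = (587/221, -257/221)

A = (587/221, -257/221)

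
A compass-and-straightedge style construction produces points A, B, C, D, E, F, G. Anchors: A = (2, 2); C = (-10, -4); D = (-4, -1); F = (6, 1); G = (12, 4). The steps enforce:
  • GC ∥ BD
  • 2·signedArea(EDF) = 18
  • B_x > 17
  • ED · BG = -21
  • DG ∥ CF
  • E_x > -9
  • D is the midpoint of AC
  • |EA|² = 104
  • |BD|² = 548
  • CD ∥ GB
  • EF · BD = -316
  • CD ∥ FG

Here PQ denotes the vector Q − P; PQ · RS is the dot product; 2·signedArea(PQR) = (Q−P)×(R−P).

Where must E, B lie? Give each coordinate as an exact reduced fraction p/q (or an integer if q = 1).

B = (18, 7)
E = (-8, 0)

1. B_x = 18  [GC ∥ BD ∩ CD ∥ GB]
2. B_y = 7  [GC ∥ BD ∩ CD ∥ GB]
   → B = (18, 7)
3. E_x = -8  [2·signedArea(EDF) = 18 ∩ ED · BG = -21]
4. E_y = 0  [2·signedArea(EDF) = 18 ∩ ED · BG = -21]
   → E = (-8, 0)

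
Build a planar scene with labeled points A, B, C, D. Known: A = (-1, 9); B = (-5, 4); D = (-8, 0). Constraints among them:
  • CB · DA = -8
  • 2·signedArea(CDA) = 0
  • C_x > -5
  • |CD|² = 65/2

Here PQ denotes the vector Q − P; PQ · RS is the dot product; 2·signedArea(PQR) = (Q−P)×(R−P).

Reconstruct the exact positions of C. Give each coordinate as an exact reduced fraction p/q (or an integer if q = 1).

1. C_x = -9/2  [2·signedArea(CDA) = 0 ∩ CB · DA = -8]
2. C_y = 9/2  [2·signedArea(CDA) = 0 ∩ CB · DA = -8]
   → C = (-9/2, 9/2)

C = (-9/2, 9/2)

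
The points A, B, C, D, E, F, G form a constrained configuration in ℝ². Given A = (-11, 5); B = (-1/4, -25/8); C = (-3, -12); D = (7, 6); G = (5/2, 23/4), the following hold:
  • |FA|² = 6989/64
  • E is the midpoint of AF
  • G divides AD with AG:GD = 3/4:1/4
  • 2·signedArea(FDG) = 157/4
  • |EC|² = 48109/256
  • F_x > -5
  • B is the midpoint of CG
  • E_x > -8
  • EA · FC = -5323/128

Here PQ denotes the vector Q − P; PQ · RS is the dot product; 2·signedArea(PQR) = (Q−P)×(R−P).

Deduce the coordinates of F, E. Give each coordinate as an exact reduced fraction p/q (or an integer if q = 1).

E = (-63/8, 13/16)
F = (-19/4, -27/8)

1. F_x = -19/4  [line 1/4·x + -9/2·y + -14 = 0 ∩ |FA|² = 6989/64]
2. F_y = -27/8  [line 1/4·x + -9/2·y + -14 = 0 ∩ |FA|² = 6989/64]
   → F = (-19/4, -27/8)
3. E_x = -63/8  [E is the midpoint of AF]
4. E_y = 13/16  [E is the midpoint of AF]
   → E = (-63/8, 13/16)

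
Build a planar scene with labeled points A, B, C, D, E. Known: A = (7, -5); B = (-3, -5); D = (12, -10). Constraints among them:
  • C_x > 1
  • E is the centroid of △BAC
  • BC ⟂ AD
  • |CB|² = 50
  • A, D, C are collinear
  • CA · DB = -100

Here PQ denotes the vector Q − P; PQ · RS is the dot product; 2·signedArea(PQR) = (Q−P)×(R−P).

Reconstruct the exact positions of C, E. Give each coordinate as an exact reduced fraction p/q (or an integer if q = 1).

C = (2, 0)
E = (2, -10/3)

1. C_x = 2  [A, D, C are collinear ∩ BC ⟂ AD]
2. C_y = 0  [A, D, C are collinear ∩ BC ⟂ AD]
   → C = (2, 0)
3. E_x = 2  [E is the centroid of △BAC]
4. E_y = -10/3  [E is the centroid of △BAC]
   → E = (2, -10/3)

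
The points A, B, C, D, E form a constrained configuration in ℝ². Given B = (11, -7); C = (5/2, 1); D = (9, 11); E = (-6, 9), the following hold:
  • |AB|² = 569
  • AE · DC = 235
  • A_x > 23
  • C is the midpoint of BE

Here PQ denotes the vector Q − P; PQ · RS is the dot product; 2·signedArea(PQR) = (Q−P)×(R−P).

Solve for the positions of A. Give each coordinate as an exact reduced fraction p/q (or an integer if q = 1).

1. A_x = 24  [line 13/2·x + 10·y + -286 = 0 ∩ |AB|² = 569]
2. A_y = 13  [line 13/2·x + 10·y + -286 = 0 ∩ |AB|² = 569]
   → A = (24, 13)

A = (24, 13)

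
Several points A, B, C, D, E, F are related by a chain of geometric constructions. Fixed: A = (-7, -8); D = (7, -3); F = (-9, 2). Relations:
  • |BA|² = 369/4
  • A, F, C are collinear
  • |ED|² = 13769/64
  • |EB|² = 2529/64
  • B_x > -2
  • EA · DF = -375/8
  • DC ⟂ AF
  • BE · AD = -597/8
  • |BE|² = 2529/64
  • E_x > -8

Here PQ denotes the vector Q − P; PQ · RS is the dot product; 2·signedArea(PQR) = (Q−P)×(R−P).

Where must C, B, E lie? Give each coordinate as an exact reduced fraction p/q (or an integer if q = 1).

1. C_x = -193/26  [A, F, C are collinear ∩ DC ⟂ AF]
2. C_y = -153/26  [A, F, C are collinear ∩ DC ⟂ AF]
   → C = (-193/26, -153/26)
3. E_x = -7  [line 16·x + -5·y + 951/8 = 0 ∩ |ED|² = 13769/64]
4. E_y = 11/8  [line 16·x + -5·y + 951/8 = 0 ∩ |ED|² = 13769/64]
   → E = (-7, 11/8)
5. B_x = -1  [line -14·x + -5·y + -33/2 = 0 ∩ |BE|² = 2529/64]
6. B_y = -1/2  [line -14·x + -5·y + -33/2 = 0 ∩ |BE|² = 2529/64]
   → B = (-1, -1/2)

B = (-1, -1/2)
C = (-193/26, -153/26)
E = (-7, 11/8)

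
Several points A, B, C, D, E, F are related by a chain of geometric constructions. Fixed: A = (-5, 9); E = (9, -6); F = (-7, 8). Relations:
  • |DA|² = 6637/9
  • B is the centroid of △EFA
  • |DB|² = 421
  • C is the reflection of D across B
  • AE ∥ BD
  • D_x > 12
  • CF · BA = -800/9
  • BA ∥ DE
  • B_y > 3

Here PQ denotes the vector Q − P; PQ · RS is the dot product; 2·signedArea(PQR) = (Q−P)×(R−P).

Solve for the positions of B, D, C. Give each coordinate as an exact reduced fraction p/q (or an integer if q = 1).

B = (-1, 11/3)
C = (-15, 56/3)
D = (13, -34/3)

1. B_x = -1  [B is the centroid of △EFA]
2. B_y = 11/3  [B is the centroid of △EFA]
   → B = (-1, 11/3)
3. D_x = 13  [BA ∥ DE ∩ AE ∥ BD]
4. D_y = -34/3  [BA ∥ DE ∩ AE ∥ BD]
   → D = (13, -34/3)
5. C_x = -15  [C is the reflection of D across B]
6. C_y = 56/3  [C is the reflection of D across B]
   → C = (-15, 56/3)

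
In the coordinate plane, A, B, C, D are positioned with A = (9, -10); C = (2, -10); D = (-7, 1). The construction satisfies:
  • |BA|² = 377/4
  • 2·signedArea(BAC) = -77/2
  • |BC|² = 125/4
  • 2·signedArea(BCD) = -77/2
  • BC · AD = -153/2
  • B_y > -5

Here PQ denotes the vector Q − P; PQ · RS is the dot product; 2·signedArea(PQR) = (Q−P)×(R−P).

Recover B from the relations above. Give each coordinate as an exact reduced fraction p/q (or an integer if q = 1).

B = (1, -9/2)

1. B_x = 1  [2·signedArea(BCD) = -77/2 ∩ 2·signedArea(BAC) = -77/2]
2. B_y = -9/2  [2·signedArea(BCD) = -77/2 ∩ 2·signedArea(BAC) = -77/2]
   → B = (1, -9/2)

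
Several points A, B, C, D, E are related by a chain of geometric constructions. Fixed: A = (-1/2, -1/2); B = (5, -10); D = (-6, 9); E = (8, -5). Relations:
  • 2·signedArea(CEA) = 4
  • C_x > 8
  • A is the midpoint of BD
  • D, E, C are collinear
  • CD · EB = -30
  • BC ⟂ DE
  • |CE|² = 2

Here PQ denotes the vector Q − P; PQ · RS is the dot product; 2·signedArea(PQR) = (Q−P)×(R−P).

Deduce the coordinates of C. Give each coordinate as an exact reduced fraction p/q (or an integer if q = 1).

1. C_x = 9  [D, E, C are collinear ∩ BC ⟂ DE]
2. C_y = -6  [D, E, C are collinear ∩ BC ⟂ DE]
   → C = (9, -6)

C = (9, -6)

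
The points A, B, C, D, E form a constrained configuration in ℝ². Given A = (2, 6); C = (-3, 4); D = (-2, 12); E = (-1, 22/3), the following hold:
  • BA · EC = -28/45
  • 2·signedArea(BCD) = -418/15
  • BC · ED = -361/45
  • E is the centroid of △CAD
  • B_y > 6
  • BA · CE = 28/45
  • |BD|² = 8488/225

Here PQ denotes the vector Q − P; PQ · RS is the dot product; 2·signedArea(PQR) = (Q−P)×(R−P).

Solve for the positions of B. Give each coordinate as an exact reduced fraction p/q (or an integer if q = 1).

B = (4/5, 98/15)

1. B_x = 4/5  [BC · ED = -361/45 ∩ BA · CE = 28/45]
2. B_y = 98/15  [BC · ED = -361/45 ∩ BA · CE = 28/45]
   → B = (4/5, 98/15)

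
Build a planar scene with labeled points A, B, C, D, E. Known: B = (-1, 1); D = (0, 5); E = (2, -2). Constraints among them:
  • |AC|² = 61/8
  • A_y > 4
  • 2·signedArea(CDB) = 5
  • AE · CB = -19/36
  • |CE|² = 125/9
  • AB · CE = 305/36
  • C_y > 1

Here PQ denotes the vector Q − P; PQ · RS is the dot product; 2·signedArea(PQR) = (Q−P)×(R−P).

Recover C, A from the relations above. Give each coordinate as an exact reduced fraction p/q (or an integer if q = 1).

1. C_x = 1/3  [line 4·x + -1·y + 0 = 0 ∩ |CE|² = 125/9]
2. C_y = 4/3  [line 4·x + -1·y + 0 = 0 ∩ |CE|² = 125/9]
   → C = (1/3, 4/3)
3. A_x = 1/12  [AB · CE = 305/36 ∩ AE · CB = -19/36]
4. A_y = 49/12  [AB · CE = 305/36 ∩ AE · CB = -19/36]
   → A = (1/12, 49/12)

A = (1/12, 49/12)
C = (1/3, 4/3)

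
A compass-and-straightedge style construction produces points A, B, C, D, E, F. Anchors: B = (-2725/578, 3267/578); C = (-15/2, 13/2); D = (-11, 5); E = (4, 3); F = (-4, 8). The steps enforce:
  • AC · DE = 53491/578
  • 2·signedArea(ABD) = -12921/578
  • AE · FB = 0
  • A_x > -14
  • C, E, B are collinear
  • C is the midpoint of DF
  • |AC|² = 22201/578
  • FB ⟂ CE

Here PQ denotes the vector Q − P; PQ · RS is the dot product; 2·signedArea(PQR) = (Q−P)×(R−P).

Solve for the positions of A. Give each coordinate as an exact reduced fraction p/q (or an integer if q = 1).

A = (-3881/289, 2400/289)

1. A_x = -3881/289  [AE · FB = 0 ∩ 2·signedArea(ABD) = -12921/578]
2. A_y = 2400/289  [AE · FB = 0 ∩ 2·signedArea(ABD) = -12921/578]
   → A = (-3881/289, 2400/289)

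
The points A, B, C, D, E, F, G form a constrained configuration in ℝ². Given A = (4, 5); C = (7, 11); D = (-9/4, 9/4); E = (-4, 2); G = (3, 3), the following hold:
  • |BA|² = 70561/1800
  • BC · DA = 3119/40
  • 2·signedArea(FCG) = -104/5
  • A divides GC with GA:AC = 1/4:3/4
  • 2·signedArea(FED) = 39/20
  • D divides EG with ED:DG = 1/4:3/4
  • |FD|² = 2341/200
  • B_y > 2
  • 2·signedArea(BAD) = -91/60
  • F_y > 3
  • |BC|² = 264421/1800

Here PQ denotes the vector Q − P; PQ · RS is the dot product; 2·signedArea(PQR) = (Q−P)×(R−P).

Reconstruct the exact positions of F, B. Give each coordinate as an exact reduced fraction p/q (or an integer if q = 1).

1. F_x = 4/5  [2·signedArea(FCG) = -104/5 ∩ 2·signedArea(FED) = 39/20]
2. F_y = 19/5  [2·signedArea(FCG) = -104/5 ∩ 2·signedArea(FED) = 39/20]
   → F = (4/5, 19/5)
3. B_x = -109/60  [2·signedArea(BAD) = -91/60 ∩ BC · DA = 3119/40]
4. B_y = 161/60  [2·signedArea(BAD) = -91/60 ∩ BC · DA = 3119/40]
   → B = (-109/60, 161/60)

B = (-109/60, 161/60)
F = (4/5, 19/5)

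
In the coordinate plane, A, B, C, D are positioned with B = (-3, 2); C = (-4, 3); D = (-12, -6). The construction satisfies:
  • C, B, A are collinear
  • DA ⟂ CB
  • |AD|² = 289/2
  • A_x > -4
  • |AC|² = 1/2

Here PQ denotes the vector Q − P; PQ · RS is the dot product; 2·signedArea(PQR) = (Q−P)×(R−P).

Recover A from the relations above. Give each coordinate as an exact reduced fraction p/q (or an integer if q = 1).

1. A_x = -7/2  [C, B, A are collinear ∩ DA ⟂ CB]
2. A_y = 5/2  [C, B, A are collinear ∩ DA ⟂ CB]
   → A = (-7/2, 5/2)

A = (-7/2, 5/2)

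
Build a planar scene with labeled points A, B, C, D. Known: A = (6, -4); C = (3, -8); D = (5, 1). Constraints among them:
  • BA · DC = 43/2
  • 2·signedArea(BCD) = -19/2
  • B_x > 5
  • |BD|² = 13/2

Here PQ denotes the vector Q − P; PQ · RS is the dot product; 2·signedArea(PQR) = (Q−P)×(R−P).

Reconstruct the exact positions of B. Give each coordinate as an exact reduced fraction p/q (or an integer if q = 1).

1. B_x = 11/2  [2·signedArea(BCD) = -19/2 ∩ BA · DC = 43/2]
2. B_y = -3/2  [2·signedArea(BCD) = -19/2 ∩ BA · DC = 43/2]
   → B = (11/2, -3/2)

B = (11/2, -3/2)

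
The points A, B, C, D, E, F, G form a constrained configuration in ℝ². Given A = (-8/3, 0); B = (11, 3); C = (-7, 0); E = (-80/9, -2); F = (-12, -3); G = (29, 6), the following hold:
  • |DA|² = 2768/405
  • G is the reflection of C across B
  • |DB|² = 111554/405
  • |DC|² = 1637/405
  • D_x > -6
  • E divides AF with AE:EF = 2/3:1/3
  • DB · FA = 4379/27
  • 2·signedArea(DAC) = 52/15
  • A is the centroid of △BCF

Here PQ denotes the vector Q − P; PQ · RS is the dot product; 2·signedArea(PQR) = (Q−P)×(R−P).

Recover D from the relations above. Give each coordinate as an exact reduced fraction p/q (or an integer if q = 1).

D = (-232/45, -4/5)

1. D_x = -232/45  [2·signedArea(DAC) = 52/15 ∩ DB · FA = 4379/27]
2. D_y = -4/5  [2·signedArea(DAC) = 52/15 ∩ DB · FA = 4379/27]
   → D = (-232/45, -4/5)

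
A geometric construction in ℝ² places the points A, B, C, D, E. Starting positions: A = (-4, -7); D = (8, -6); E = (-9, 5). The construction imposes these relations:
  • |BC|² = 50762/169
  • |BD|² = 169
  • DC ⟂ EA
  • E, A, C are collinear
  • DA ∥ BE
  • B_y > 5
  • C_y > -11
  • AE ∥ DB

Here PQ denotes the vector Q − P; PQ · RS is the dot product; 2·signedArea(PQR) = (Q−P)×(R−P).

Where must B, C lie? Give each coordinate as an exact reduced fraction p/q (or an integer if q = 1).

1. B_x = 3  [DA ∥ BE ∩ AE ∥ DB]
2. B_y = 6  [DA ∥ BE ∩ AE ∥ DB]
   → B = (3, 6)
3. C_x = -436/169  [E, A, C are collinear ∩ DC ⟂ EA]
4. C_y = -1759/169  [E, A, C are collinear ∩ DC ⟂ EA]
   → C = (-436/169, -1759/169)

B = (3, 6)
C = (-436/169, -1759/169)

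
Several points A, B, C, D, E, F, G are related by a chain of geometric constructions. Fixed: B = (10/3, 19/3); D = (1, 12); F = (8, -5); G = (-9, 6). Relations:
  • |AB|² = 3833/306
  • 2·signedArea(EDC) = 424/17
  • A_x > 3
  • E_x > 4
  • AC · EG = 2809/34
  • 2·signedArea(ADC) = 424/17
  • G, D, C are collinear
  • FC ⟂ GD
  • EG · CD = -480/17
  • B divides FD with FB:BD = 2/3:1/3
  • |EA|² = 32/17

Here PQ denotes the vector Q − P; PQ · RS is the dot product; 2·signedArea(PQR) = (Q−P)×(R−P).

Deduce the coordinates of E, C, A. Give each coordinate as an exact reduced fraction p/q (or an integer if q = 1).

A = (113/34, 95/34)
C = (-23/17, 180/17)
E = (9/2, 7/2)

1. C_x = -23/17  [G, D, C are collinear ∩ FC ⟂ GD]
2. C_y = 180/17  [G, D, C are collinear ∩ FC ⟂ GD]
   → C = (-23/17, 180/17)
3. E_x = 9/2  [2·signedArea(EDC) = 424/17 ∩ EG · CD = -480/17]
4. E_y = 7/2  [2·signedArea(EDC) = 424/17 ∩ EG · CD = -480/17]
   → E = (9/2, 7/2)
5. A_x = 113/34  [AC · EG = 2809/34 ∩ 2·signedArea(ADC) = 424/17]
6. A_y = 95/34  [AC · EG = 2809/34 ∩ 2·signedArea(ADC) = 424/17]
   → A = (113/34, 95/34)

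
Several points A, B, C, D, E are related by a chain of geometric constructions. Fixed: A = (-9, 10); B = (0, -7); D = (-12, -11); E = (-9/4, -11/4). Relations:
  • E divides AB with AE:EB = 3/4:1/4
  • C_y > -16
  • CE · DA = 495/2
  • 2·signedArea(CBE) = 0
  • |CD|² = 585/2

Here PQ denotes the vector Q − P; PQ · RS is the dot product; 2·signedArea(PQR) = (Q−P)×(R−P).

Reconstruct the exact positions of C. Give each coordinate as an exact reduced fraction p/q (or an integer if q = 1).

1. C_x = 9/2  [2·signedArea(CBE) = 0 ∩ CE · DA = 495/2]
2. C_y = -31/2  [2·signedArea(CBE) = 0 ∩ CE · DA = 495/2]
   → C = (9/2, -31/2)

C = (9/2, -31/2)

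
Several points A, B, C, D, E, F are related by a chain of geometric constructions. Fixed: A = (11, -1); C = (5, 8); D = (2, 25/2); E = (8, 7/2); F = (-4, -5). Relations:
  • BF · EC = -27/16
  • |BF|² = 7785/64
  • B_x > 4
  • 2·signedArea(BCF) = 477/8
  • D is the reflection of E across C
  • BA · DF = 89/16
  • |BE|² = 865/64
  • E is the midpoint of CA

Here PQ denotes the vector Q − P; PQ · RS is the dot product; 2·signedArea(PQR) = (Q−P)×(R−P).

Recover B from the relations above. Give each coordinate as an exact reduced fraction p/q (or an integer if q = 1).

B = (5, 11/8)

1. B_x = 5  [BA · DF = 89/16 ∩ BF · EC = -27/16]
2. B_y = 11/8  [BA · DF = 89/16 ∩ BF · EC = -27/16]
   → B = (5, 11/8)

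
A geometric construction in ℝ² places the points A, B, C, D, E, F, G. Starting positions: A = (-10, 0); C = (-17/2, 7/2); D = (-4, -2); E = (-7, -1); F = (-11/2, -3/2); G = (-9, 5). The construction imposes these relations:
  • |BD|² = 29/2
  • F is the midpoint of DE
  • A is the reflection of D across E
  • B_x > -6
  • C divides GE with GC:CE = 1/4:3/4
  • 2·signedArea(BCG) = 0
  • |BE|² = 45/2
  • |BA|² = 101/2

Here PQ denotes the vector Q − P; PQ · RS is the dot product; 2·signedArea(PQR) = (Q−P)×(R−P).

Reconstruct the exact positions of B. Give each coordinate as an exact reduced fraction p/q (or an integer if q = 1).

B = (-11/2, -11/2)

1. B_x = -11/2  [line -3/2·x + -1/2·y + -11 = 0 ∩ |BA|² = 101/2]
2. B_y = -11/2  [line -3/2·x + -1/2·y + -11 = 0 ∩ |BA|² = 101/2]
   → B = (-11/2, -11/2)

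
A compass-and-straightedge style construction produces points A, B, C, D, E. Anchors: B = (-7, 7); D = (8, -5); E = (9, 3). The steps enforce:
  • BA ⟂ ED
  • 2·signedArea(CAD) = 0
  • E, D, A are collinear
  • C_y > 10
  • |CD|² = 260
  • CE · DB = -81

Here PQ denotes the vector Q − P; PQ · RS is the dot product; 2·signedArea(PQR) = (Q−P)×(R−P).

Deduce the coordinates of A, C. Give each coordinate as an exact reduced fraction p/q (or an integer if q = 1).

1. A_x = 601/65  [E, D, A are collinear ∩ BA ⟂ ED]
2. A_y = 323/65  [E, D, A are collinear ∩ BA ⟂ ED]
   → A = (601/65, 323/65)
3. C_x = 10  [2·signedArea(CAD) = 0 ∩ CE · DB = -81]
4. C_y = 11  [2·signedArea(CAD) = 0 ∩ CE · DB = -81]
   → C = (10, 11)

A = (601/65, 323/65)
C = (10, 11)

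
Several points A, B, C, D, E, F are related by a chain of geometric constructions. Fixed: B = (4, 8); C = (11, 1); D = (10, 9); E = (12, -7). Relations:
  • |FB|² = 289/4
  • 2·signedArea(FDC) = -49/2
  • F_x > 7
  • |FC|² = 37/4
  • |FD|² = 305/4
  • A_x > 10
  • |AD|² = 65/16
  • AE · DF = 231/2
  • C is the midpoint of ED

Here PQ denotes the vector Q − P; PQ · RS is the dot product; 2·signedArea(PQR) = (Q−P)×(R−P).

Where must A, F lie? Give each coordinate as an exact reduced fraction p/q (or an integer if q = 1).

A = (41/4, 7)
F = (8, 1/2)

1. F_x = 8  [line 8·x + 1·y + -129/2 = 0 ∩ |FD|² = 305/4]
2. F_y = 1/2  [line 8·x + 1·y + -129/2 = 0 ∩ |FD|² = 305/4]
   → F = (8, 1/2)
3. A_x = 41/4  [line 2·x + 17/2·y + -80 = 0 ∩ |AD|² = 65/16]
4. A_y = 7  [line 2·x + 17/2·y + -80 = 0 ∩ |AD|² = 65/16]
   → A = (41/4, 7)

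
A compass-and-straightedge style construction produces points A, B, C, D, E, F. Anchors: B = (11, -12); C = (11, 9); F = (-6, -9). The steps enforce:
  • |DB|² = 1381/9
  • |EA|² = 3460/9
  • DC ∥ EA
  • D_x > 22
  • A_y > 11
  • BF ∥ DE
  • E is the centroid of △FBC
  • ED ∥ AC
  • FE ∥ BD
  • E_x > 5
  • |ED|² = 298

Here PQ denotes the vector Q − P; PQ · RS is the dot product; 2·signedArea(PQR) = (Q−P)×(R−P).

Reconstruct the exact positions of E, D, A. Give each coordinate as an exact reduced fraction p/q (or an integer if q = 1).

1. E_x = 16/3  [E is the centroid of △FBC]
2. E_y = -4  [E is the centroid of △FBC]
   → E = (16/3, -4)
3. D_x = 67/3  [BF ∥ DE ∩ FE ∥ BD]
4. D_y = -7  [BF ∥ DE ∩ FE ∥ BD]
   → D = (67/3, -7)
5. A_x = -6  [ED ∥ AC ∩ DC ∥ EA]
6. A_y = 12  [ED ∥ AC ∩ DC ∥ EA]
   → A = (-6, 12)

A = (-6, 12)
D = (67/3, -7)
E = (16/3, -4)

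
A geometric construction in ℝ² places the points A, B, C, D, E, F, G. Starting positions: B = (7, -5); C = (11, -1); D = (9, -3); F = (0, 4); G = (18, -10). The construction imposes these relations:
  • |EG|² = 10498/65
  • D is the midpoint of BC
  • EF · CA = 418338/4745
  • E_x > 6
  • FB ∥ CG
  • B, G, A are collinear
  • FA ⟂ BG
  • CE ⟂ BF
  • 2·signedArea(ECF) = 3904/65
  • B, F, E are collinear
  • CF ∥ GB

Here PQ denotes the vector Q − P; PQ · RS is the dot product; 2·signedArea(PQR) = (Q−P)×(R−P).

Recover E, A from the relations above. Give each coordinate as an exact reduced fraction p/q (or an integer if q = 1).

A = (-160/73, -60/73)
E = (427/65, -289/65)

1. E_x = 427/65  [B, F, E are collinear ∩ CE ⟂ BF]
2. E_y = -289/65  [B, F, E are collinear ∩ CE ⟂ BF]
   → E = (427/65, -289/65)
3. A_x = -160/73  [B, G, A are collinear ∩ FA ⟂ BG]
4. A_y = -60/73  [B, G, A are collinear ∩ FA ⟂ BG]
   → A = (-160/73, -60/73)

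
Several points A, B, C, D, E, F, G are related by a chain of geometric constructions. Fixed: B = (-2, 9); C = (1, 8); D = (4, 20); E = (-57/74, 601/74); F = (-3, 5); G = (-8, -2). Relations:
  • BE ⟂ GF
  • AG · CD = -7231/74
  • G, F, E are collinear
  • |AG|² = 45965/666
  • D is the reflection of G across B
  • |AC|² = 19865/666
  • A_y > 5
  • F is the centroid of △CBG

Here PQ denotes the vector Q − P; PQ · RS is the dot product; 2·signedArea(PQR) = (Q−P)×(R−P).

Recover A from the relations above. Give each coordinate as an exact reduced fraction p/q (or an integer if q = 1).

1. A_x = -797/222  [line -3·x + -12·y + 3679/74 = 0 ∩ |AC|² = 19865/666]
2. A_y = 373/74  [line -3·x + -12·y + 3679/74 = 0 ∩ |AC|² = 19865/666]
   → A = (-797/222, 373/74)

A = (-797/222, 373/74)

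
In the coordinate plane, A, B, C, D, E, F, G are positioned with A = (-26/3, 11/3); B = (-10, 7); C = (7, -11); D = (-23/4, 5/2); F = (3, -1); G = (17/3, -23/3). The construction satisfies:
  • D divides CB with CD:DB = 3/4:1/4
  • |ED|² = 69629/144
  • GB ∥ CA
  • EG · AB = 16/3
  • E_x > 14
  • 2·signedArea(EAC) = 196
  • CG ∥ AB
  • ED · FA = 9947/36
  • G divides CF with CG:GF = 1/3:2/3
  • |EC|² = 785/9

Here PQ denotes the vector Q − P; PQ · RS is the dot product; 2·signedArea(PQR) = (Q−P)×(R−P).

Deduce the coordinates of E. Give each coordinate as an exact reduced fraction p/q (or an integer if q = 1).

1. E_x = 44/3  [EG · AB = 16/3 ∩ ED · FA = 9947/36]
2. E_y = -17/3  [EG · AB = 16/3 ∩ ED · FA = 9947/36]
   → E = (44/3, -17/3)

E = (44/3, -17/3)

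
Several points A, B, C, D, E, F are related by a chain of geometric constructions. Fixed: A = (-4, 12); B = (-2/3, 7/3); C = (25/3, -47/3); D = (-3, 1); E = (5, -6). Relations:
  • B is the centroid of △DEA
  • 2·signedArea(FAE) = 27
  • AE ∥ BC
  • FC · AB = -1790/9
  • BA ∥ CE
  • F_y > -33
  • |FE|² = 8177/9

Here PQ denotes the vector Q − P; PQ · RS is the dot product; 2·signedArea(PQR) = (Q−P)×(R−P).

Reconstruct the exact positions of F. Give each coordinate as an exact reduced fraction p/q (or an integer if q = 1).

F = (59/3, -97/3)

1. F_x = 59/3  [2·signedArea(FAE) = 27 ∩ FC · AB = -1790/9]
2. F_y = -97/3  [2·signedArea(FAE) = 27 ∩ FC · AB = -1790/9]
   → F = (59/3, -97/3)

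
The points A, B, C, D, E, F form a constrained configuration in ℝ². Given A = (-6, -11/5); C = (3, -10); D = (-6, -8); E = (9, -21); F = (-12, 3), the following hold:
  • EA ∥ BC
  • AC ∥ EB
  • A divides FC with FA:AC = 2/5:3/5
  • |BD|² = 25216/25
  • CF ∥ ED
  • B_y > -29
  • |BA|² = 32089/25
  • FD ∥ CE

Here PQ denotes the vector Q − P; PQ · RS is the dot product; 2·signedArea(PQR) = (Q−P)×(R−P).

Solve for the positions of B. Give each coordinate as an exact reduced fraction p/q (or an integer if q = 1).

1. B_x = 18  [EA ∥ BC ∩ AC ∥ EB]
2. B_y = -144/5  [EA ∥ BC ∩ AC ∥ EB]
   → B = (18, -144/5)

B = (18, -144/5)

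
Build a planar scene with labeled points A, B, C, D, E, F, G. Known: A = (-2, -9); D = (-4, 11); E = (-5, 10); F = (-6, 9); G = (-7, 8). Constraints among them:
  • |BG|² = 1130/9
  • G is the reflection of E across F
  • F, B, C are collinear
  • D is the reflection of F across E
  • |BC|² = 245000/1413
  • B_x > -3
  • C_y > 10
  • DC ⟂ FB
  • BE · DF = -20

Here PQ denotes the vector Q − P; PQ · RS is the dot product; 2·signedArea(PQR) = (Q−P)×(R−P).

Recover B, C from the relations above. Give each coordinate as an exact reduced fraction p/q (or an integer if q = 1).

B = (-8/3, -7/3)
C = (-1002/157, 1617/157)

1. B_x = -8/3  [line 2·x + 2·y + 10 = 0 ∩ |BG|² = 1130/9]
2. B_y = -7/3  [line 2·x + 2·y + 10 = 0 ∩ |BG|² = 1130/9]
   → B = (-8/3, -7/3)
3. C_x = -1002/157  [F, B, C are collinear ∩ DC ⟂ FB]
4. C_y = 1617/157  [F, B, C are collinear ∩ DC ⟂ FB]
   → C = (-1002/157, 1617/157)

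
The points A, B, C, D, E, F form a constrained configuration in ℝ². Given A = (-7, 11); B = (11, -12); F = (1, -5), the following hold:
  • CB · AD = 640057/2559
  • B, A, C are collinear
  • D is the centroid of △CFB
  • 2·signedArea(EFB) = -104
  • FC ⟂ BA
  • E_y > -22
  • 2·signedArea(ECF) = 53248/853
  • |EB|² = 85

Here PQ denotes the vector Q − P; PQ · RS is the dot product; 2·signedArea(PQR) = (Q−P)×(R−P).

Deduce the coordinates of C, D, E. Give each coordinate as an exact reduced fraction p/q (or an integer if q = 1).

1. C_x = 3245/853  [B, A, C are collinear ∩ FC ⟂ BA]
2. C_y = -2393/853  [B, A, C are collinear ∩ FC ⟂ BA]
   → C = (3245/853, -2393/853)
3. D_x = 13481/2559  [D is the centroid of △CFB]
4. D_y = -16894/2559  [D is the centroid of △CFB]
   → D = (13481/2559, -16894/2559)
5. E_x = 9  [2·signedArea(EFB) = -104 ∩ 2·signedArea(ECF) = 53248/853]
6. E_y = -21  [2·signedArea(EFB) = -104 ∩ 2·signedArea(ECF) = 53248/853]
   → E = (9, -21)

C = (3245/853, -2393/853)
D = (13481/2559, -16894/2559)
E = (9, -21)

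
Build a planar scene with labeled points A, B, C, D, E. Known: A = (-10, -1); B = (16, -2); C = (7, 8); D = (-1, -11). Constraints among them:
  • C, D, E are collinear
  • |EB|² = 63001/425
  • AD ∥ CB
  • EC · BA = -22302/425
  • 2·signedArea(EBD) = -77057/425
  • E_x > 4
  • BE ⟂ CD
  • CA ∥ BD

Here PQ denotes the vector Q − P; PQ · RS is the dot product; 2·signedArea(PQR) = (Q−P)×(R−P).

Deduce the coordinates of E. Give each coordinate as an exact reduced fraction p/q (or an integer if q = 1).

E = (2031/425, 1158/425)

1. E_x = 2031/425  [C, D, E are collinear ∩ BE ⟂ CD]
2. E_y = 1158/425  [C, D, E are collinear ∩ BE ⟂ CD]
   → E = (2031/425, 1158/425)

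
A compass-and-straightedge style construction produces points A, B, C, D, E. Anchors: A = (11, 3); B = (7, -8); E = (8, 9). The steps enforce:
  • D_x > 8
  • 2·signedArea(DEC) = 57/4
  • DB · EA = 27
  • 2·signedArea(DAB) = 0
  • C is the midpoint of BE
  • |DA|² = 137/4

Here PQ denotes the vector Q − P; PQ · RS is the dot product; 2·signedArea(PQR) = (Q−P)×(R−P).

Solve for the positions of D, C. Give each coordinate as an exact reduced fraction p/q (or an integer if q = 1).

C = (15/2, 1/2)
D = (9, -5/2)

1. D_x = 9  [2·signedArea(DAB) = 0 ∩ DB · EA = 27]
2. D_y = -5/2  [2·signedArea(DAB) = 0 ∩ DB · EA = 27]
   → D = (9, -5/2)
3. C_x = 15/2  [C is the midpoint of BE]
4. C_y = 1/2  [C is the midpoint of BE]
   → C = (15/2, 1/2)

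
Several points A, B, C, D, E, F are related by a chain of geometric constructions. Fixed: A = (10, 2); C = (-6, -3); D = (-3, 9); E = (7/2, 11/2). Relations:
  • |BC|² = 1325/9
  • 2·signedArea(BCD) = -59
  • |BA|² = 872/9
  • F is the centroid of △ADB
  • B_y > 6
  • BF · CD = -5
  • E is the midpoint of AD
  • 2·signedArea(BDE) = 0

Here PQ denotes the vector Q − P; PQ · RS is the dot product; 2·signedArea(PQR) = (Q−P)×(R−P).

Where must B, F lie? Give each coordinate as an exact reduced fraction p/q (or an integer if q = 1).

B = (4/3, 20/3)
F = (25/9, 53/9)

1. B_x = 4/3  [2·signedArea(BDE) = 0 ∩ 2·signedArea(BCD) = -59]
2. B_y = 20/3  [2·signedArea(BDE) = 0 ∩ 2·signedArea(BCD) = -59]
   → B = (4/3, 20/3)
3. F_x = 25/9  [F is the centroid of △ADB]
4. F_y = 53/9  [F is the centroid of △ADB]
   → F = (25/9, 53/9)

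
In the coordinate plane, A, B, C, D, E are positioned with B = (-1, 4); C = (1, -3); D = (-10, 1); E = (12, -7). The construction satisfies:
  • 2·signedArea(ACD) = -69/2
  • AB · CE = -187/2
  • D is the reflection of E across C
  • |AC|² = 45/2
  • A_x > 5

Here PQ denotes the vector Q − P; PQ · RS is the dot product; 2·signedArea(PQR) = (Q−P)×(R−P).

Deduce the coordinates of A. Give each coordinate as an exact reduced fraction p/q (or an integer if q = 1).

A = (11/2, -3/2)

1. A_x = 11/2  [2·signedArea(ACD) = -69/2 ∩ AB · CE = -187/2]
2. A_y = -3/2  [2·signedArea(ACD) = -69/2 ∩ AB · CE = -187/2]
   → A = (11/2, -3/2)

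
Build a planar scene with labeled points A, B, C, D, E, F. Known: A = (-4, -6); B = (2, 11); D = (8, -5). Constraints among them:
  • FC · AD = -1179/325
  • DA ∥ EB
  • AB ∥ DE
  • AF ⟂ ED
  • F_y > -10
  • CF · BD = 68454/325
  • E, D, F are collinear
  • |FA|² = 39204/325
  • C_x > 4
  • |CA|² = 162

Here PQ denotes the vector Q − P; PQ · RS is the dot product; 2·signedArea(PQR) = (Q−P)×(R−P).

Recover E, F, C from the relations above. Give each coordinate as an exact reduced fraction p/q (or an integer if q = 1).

1. E_x = 14  [DA ∥ EB ∩ AB ∥ DE]
2. E_y = 12  [DA ∥ EB ∩ AB ∥ DE]
   → E = (14, 12)
3. F_x = 2066/325  [E, D, F are collinear ∩ AF ⟂ ED]
4. F_y = -3138/325  [E, D, F are collinear ∩ AF ⟂ ED]
   → F = (2066/325, -3138/325)
5. C_x = 5  [CF · BD = 68454/325 ∩ FC · AD = -1179/325]
6. C_y = 3  [CF · BD = 68454/325 ∩ FC · AD = -1179/325]
   → C = (5, 3)

C = (5, 3)
E = (14, 12)
F = (2066/325, -3138/325)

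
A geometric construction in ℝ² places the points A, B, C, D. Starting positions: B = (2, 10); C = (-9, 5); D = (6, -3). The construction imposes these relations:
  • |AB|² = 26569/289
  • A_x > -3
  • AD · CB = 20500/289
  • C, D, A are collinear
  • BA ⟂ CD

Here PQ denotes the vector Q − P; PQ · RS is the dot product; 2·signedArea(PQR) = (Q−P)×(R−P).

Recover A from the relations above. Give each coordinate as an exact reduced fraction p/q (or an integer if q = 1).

A = (-726/289, 445/289)

1. A_x = -726/289  [C, D, A are collinear ∩ BA ⟂ CD]
2. A_y = 445/289  [C, D, A are collinear ∩ BA ⟂ CD]
   → A = (-726/289, 445/289)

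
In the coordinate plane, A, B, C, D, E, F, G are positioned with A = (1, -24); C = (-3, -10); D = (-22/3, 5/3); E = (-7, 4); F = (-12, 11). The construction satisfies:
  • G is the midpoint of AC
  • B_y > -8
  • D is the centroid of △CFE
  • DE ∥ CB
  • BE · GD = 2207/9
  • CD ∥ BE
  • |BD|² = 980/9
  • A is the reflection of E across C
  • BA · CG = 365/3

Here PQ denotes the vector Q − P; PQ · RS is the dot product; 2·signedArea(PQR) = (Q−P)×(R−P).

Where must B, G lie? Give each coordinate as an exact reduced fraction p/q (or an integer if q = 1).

1. B_x = -8/3  [CD ∥ BE ∩ DE ∥ CB]
2. B_y = -23/3  [CD ∥ BE ∩ DE ∥ CB]
   → B = (-8/3, -23/3)
3. G_x = -1  [G is the midpoint of AC]
4. G_y = -17  [G is the midpoint of AC]
   → G = (-1, -17)

B = (-8/3, -23/3)
G = (-1, -17)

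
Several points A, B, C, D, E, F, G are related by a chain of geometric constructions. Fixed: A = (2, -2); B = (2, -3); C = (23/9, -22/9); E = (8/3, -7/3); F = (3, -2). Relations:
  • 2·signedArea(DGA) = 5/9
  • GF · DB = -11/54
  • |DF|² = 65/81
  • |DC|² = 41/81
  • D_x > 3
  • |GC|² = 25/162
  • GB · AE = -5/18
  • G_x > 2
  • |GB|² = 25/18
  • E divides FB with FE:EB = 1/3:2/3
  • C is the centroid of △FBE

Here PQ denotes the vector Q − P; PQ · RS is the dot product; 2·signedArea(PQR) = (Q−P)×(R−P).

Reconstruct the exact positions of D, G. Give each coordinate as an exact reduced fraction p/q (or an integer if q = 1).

D = (28/9, -26/9)
G = (17/6, -13/6)

1. G_x = 17/6  [line -2/3·x + 1/3·y + 47/18 = 0 ∩ |GB|² = 25/18]
2. G_y = -13/6  [line -2/3·x + 1/3·y + 47/18 = 0 ∩ |GB|² = 25/18]
   → G = (17/6, -13/6)
3. D_x = 28/9  [2·signedArea(DGA) = 5/9 ∩ GF · DB = -11/54]
4. D_y = -26/9  [2·signedArea(DGA) = 5/9 ∩ GF · DB = -11/54]
   → D = (28/9, -26/9)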